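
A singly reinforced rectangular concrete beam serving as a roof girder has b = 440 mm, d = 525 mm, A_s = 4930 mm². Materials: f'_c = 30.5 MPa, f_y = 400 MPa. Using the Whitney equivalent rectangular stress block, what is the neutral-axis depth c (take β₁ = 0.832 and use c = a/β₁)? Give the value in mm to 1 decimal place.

T = A_s f_y = 4930 × 400 = 1972000 N = 1972 kN.
Setting C = 0.85 f'_c a b equal to T: a = 1972000/(0.85 × 30.5 × 440) = 172.876 mm.
With β₁ = 0.832, c = a/β₁ = 172.876/0.832 = 207.8 mm.

c ≈ 207.8 mm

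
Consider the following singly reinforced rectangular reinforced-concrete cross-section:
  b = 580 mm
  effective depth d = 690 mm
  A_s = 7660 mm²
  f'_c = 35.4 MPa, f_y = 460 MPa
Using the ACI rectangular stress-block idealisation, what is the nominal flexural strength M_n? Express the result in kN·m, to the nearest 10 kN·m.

T = A_s f_y = 7660 × 460 = 3523600 N = 3523.6 kN.
From C = T: a = T/(0.85 f'_c b) = 3523600/(0.85 × 35.4 × 580) = 201.90 mm.
M_n = T(d − a/2) = 3523.6 kN × (690 − 100.95) mm = 2075.58 kN·m.

M_n ≈ 2080 kN·m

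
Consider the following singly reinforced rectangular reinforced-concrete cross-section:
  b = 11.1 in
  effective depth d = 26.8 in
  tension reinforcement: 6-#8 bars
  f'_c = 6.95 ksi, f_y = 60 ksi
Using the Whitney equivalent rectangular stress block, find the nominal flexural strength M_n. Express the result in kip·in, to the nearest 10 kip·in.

A_s = 6 × 0.79 = 4.74 in².
T = A_s f_y = 4.74 × 60 = 284.4 kips.
a = T/(0.85 f'_c b) = 284.4/(0.85 × 6.95 × 11.1) = 4.337 in.
M_n = T(d − a/2) = 284.4 × (26.8 − 2.1685) = 7005.2 kip·in.

M_n ≈ 7010 kip·in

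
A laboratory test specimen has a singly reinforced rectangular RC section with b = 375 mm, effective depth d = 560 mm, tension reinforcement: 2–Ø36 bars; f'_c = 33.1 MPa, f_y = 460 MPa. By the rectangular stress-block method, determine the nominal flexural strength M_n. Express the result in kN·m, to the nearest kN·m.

M_n ≈ 483 kN·m

A_s = 2 × 1018 = 2036 mm².
T = A_s f_y = 2036 × 460 = 936560 N = 936.56 kN.
From C = T: a = T/(0.85 f'_c b) = 936560/(0.85 × 33.1 × 375) = 88.77 mm.
M_n = T(d − a/2) = 936.56 kN × (560 − 44.385) mm = 482.90 kN·m.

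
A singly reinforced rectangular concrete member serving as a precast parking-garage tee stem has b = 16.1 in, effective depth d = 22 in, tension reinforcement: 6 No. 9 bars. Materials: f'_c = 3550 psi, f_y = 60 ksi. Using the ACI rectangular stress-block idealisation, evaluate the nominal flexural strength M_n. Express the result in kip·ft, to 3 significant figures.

M_n ≈ 549 kip·ft

A_s = 6 × 1 = 6 in².
T = A_s f_y = 6 × 60 = 360 kips.
a = T/(0.85 f'_c b) = 360/(0.85 × 3.55 × 16.1) = 7.410 in.
M_n = T(d − a/2) = 360 × (22 − 3.705) = 6586.2 kip·in = 6586.2/12 = 548.85 kip·ft.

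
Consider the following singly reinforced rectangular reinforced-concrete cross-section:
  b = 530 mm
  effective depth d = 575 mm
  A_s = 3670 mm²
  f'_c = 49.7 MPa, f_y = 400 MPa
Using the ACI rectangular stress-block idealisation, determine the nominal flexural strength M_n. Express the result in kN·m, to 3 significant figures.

T = A_s f_y = 3670 × 400 = 1468000 N = 1468 kN.
From C = T: a = T/(0.85 f'_c b) = 1468000/(0.85 × 49.7 × 530) = 65.57 mm.
M_n = T(d − a/2) = 1468 kN × (575 − 32.785) mm = 795.97 kN·m.

M_n ≈ 796 kN·m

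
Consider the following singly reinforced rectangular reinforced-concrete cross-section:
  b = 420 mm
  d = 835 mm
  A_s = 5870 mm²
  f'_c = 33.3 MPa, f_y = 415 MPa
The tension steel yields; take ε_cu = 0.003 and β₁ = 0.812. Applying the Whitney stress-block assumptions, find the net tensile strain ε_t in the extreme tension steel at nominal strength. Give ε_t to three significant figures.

a = A_s f_y/(0.85 f'_c b) = 204.91 mm.
β₁ = 0.812, so c = a/β₁ = 204.91/0.812 = 252.35 mm.
From the linear strain diagram with ε_cu = 0.003: ε_t = 0.003 (d − c)/c = 0.003 × (835 − 252.35)/252.35 = 0.00693.
Since ε_t ≥ 0.005, the section is tension-controlled.

ε_t ≈ 0.00693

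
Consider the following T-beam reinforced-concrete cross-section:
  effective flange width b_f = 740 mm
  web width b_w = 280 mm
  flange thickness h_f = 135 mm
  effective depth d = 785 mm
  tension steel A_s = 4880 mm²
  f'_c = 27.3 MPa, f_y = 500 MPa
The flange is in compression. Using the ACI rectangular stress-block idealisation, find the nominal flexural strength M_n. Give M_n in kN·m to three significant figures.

M_n ≈ 1740 kN·m

Tension: T = A_s f_y = 4880 × 500 = 2440000 N.
Try a within the flange: a = T/(0.85 f'_c b_f) = 2440000/(0.85 × 27.3 × 740) = 142.09 mm.
a = 142.09 > h_f = 135 mm: the block extends into the web. Split into flange-overhang and web parts.
C_f = 0.85 f'_c (b_f − b_w) h_f = 0.85 × 27.3 × (740 − 280) × 135 = 1441031 N.
Remaining web compression depth: a_w = (T − C_f)/(0.85 f'_c b_w) = (2440000 − 1441031)/(0.85 × 27.3 × 280) = 153.75 mm.
M_n = C_f(d − h_f/2) + (T − C_f)(d − a_w/2) = 1441031 × (785 − 67.5) + 998969 × (785 − 76.875) = 1033.94 + 707.39 = 1741.33 × 10⁶ N·mm.
M_n = 1741.33 kN·m.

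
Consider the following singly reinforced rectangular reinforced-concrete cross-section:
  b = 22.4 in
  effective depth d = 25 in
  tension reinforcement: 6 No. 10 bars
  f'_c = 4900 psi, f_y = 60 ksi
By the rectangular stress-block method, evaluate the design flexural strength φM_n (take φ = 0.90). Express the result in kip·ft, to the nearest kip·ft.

φM_n ≈ 773 kip·ft

A_s = 6 × 1.27 = 7.62 in².
T = A_s f_y = 7.62 × 60 = 457.2 kips.
a = T/(0.85 f'_c b) = 457.2/(0.85 × 4.9 × 22.4) = 4.901 in.
M_n = T(d − a/2) = 457.2 × (25 − 2.4505) = 10309.6 kip·in = 10309.6/12 = 859.13 kip·ft.
φM_n = 0.90 × 859.13 = 773.22 kip·ft.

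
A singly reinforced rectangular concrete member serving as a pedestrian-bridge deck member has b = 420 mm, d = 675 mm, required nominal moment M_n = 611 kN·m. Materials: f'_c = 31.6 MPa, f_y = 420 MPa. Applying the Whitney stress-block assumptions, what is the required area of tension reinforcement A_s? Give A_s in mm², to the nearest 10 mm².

A_s ≈ 2300 mm²

With M_n = 0.85 f'_c a b (d − a/2), solve the quadratic for a:
a = d − √(d² − 2M_n/(0.85 f'_c b)) = 675 − √(675² − 2 × 611×10⁶/(0.85 × 31.6 × 420)) = 85.68 mm.
A_s = 0.85 f'_c a b / f_y = 0.85 × 31.6 × 85.68 × 420 / 420 = 2301.4 mm².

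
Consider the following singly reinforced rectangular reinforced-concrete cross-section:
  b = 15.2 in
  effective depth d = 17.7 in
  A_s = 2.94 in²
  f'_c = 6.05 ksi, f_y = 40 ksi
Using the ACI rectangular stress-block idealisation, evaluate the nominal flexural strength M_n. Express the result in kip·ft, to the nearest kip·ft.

T = A_s f_y = 2.94 × 40 = 117.6 kips.
a = T/(0.85 f'_c b) = 117.6/(0.85 × 6.05 × 15.2) = 1.504 in.
M_n = T(d − a/2) = 117.6 × (17.7 − 0.752) = 1993.1 kip·in = 1993.1/12 = 166.09 kip·ft.

M_n ≈ 166 kip·ft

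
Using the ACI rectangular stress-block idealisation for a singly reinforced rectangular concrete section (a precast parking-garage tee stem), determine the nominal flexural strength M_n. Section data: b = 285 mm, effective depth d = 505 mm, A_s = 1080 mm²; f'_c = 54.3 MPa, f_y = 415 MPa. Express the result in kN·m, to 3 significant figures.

T = A_s f_y = 1080 × 415 = 448200 N = 448.2 kN.
From C = T: a = T/(0.85 f'_c b) = 448200/(0.85 × 54.3 × 285) = 34.07 mm.
M_n = T(d − a/2) = 448.2 kN × (505 − 17.035) mm = 218.71 kN·m.

M_n ≈ 219 kN·m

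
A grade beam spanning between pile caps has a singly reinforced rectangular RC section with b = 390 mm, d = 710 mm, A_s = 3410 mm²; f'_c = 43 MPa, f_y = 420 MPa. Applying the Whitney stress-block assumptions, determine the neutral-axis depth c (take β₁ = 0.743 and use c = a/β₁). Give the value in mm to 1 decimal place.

c ≈ 135.2 mm

T = A_s f_y = 3410 × 420 = 1432200 N = 1432.2 kN.
Setting C = 0.85 f'_c a b equal to T: a = 1432200/(0.85 × 43 × 390) = 100.474 mm.
With β₁ = 0.743, c = a/β₁ = 100.474/0.743 = 135.2 mm.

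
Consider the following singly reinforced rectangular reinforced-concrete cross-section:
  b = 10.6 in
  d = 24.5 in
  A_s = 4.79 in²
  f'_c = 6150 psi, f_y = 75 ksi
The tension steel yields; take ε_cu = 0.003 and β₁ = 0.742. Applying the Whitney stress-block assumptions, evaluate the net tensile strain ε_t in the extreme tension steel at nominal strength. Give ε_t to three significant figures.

ε_t ≈ 0.00541

a = A_s f_y/(0.85 f'_c b) = 6.483 in.
β₁ = 0.742, so c = a/β₁ = 6.483/0.742 = 8.737 in.
From the linear strain diagram with ε_cu = 0.003: ε_t = 0.003 (d − c)/c = 0.003 × (24.5 − 8.737)/8.737 = 0.00541.
Since ε_t ≥ 0.005, the section is tension-controlled.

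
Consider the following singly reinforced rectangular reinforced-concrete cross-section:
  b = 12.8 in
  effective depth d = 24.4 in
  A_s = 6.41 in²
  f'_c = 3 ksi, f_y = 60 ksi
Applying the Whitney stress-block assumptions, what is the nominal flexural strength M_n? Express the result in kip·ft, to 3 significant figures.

M_n ≈ 593 kip·ft

T = A_s f_y = 6.41 × 60 = 384.6 kips.
a = T/(0.85 f'_c b) = 384.6/(0.85 × 3 × 12.8) = 11.783 in.
M_n = T(d − a/2) = 384.6 × (24.4 − 5.8915) = 7118.4 kip·in = 7118.4/12 = 593.20 kip·ft.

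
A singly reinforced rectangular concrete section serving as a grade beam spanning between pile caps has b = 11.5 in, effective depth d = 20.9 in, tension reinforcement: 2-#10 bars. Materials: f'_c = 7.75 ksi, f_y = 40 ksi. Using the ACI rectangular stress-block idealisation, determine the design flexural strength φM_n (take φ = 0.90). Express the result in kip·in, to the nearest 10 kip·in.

A_s = 2 × 1.27 = 2.54 in².
T = A_s f_y = 2.54 × 40 = 101.6 kips.
a = T/(0.85 f'_c b) = 101.6/(0.85 × 7.75 × 11.5) = 1.341 in.
M_n = T(d − a/2) = 101.6 × (20.9 − 0.6705) = 2055.3 kip·in.
φM_n = 0.90 × 2055.3 = 1849.8 kip·in.

φM_n ≈ 1850 kip·in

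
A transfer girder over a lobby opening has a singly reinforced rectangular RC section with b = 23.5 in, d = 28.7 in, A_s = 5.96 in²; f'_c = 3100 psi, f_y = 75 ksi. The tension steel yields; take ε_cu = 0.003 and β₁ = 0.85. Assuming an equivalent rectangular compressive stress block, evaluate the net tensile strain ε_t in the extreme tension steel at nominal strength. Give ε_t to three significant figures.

ε_t ≈ 0.00714

a = A_s f_y/(0.85 f'_c b) = 7.219 in.
β₁ = 0.85, so c = a/β₁ = 7.219/0.85 = 8.493 in.
From the linear strain diagram with ε_cu = 0.003: ε_t = 0.003 (d − c)/c = 0.003 × (28.7 − 8.493)/8.493 = 0.00714.
Since ε_t ≥ 0.005, the section is tension-controlled.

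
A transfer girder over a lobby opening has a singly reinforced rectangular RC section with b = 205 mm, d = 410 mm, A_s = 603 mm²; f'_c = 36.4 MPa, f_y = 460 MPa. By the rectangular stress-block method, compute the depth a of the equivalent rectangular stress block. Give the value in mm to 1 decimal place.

a ≈ 43.7 mm

T = A_s f_y = 603 × 460 = 277380 N = 277.38 kN.
Setting C = 0.85 f'_c a b equal to T: a = 277380/(0.85 × 36.4 × 205) = 43.7 mm.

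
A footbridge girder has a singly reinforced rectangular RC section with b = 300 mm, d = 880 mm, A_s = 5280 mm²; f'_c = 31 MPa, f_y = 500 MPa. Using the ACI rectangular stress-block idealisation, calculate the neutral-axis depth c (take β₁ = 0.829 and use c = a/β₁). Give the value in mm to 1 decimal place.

c ≈ 402.9 mm

T = A_s f_y = 5280 × 500 = 2640000 N = 2640 kN.
Setting C = 0.85 f'_c a b equal to T: a = 2640000/(0.85 × 31 × 300) = 333.966 mm.
With β₁ = 0.829, c = a/β₁ = 333.966/0.829 = 402.9 mm.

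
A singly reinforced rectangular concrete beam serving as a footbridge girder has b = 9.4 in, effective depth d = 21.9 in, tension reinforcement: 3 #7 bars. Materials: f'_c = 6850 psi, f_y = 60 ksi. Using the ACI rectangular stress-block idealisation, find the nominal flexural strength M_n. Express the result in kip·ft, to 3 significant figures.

A_s = 3 × 0.6 = 1.8 in².
T = A_s f_y = 1.8 × 60 = 108 kips.
a = T/(0.85 f'_c b) = 108/(0.85 × 6.85 × 9.4) = 1.973 in.
M_n = T(d − a/2) = 108 × (21.9 − 0.9865) = 2258.7 kip·in = 2258.7/12 = 188.23 kip·ft.

M_n ≈ 188 kip·ft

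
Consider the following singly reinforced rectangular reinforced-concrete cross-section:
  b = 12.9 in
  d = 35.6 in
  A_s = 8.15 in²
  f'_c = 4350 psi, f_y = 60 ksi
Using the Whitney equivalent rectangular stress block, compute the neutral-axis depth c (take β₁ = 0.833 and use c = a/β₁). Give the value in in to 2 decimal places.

T = A_s f_y = 8.15 × 60 = 489 kips.
a = T/(0.85 f'_c b) = 489/(0.85 × 4.35 × 12.9) = 10.2521 in.
With β₁ = 0.833, c = a/β₁ = 10.2521/0.833 = 12.31 in.

c ≈ 12.31 in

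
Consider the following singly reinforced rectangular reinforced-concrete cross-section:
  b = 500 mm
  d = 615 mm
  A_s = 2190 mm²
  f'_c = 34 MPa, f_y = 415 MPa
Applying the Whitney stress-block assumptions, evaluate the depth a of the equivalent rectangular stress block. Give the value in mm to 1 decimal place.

a ≈ 62.9 mm

T = A_s f_y = 2190 × 415 = 908850 N = 908.85 kN.
Setting C = 0.85 f'_c a b equal to T: a = 908850/(0.85 × 34 × 500) = 62.9 mm.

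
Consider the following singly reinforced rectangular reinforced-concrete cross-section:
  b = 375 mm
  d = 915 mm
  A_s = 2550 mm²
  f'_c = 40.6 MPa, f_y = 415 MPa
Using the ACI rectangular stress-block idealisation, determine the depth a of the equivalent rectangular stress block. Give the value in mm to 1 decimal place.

a ≈ 81.8 mm

T = A_s f_y = 2550 × 415 = 1058250 N = 1058.25 kN.
Setting C = 0.85 f'_c a b equal to T: a = 1058250/(0.85 × 40.6 × 375) = 81.8 mm.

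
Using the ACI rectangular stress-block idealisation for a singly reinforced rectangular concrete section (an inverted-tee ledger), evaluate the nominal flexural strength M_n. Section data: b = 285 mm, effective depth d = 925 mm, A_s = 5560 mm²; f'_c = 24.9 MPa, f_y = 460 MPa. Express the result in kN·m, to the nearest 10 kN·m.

M_n ≈ 1820 kN·m

T = A_s f_y = 5560 × 460 = 2557600 N = 2557.6 kN.
From C = T: a = T/(0.85 f'_c b) = 2557600/(0.85 × 24.9 × 285) = 424.00 mm.
M_n = T(d − a/2) = 2557.6 kN × (925 − 212) mm = 1823.57 kN·m.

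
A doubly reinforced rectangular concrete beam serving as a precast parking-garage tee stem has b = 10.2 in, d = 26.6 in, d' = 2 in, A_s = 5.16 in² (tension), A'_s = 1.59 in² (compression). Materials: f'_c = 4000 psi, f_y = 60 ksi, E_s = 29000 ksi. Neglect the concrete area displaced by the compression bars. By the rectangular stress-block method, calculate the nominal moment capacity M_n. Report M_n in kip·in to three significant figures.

Assume both steels yield.
a = (A_s − A'_s) f_y/(0.85 f'_c b) = (5.16 − 1.59) × 60/(0.85 × 4 × 10.2) = 6.176 in.
c = a/β₁ = 6.176/0.85 = 7.266 in; ε'_s = 0.003(c − d')/c = 0.0022 ≥ ε_y = 0.0021, so the compression steel yields.
M_n = (A_s − A'_s) f_y (d − a/2) + A'_s f_y (d − d') = 214.2 × (26.6 − 3.088) + 95.4 × (26.6 − 2) = 5036.3 + 2346.8 = 7383.1 kip·in.

M_n ≈ 7380 kip·in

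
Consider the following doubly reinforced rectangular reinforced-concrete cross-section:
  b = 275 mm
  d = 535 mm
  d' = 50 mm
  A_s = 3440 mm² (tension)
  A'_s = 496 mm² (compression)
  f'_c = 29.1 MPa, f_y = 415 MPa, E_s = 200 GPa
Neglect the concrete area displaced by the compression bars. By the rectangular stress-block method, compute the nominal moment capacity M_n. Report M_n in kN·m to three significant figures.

M_n ≈ 644 kN·m

Assume both tension and compression steel yield.
Net tension couple steel: A_s − A'_s = 2944 mm².
a = (A_s − A'_s) f_y / (0.85 f'_c b) = 1221760/(0.85 × 29.1 × 275) = 179.61 mm.
c = a/β₁ = 179.61/0.842 = 213.31 mm; ε'_s = 0.003(c − d')/c = 0.0023 ≥ f_y/E_s = 0.0021, so compression steel does yield.
M_n = (A_s − A'_s) f_y (d − a/2) + A'_s f_y (d − d') = [1221760 × (535 − 89.805) + 205840 × (535 − 50)] × 10⁻⁶ = 543.92 + 99.83 = 643.75 kN·m.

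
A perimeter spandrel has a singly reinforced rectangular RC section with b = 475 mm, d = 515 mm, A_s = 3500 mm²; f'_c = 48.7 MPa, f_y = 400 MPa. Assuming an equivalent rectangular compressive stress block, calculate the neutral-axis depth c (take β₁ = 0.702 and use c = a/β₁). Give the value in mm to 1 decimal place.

T = A_s f_y = 3500 × 400 = 1400000 N = 1400 kN.
Setting C = 0.85 f'_c a b equal to T: a = 1400000/(0.85 × 48.7 × 475) = 71.201 mm.
With β₁ = 0.702, c = a/β₁ = 71.201/0.702 = 101.4 mm.

c ≈ 101.4 mm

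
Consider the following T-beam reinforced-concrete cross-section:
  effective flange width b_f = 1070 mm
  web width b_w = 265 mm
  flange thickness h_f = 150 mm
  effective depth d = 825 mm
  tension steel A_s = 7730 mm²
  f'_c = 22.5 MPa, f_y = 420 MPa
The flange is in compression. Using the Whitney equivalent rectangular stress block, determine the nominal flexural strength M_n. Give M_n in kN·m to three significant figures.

Tension: T = A_s f_y = 7730 × 420 = 3246600 N.
Try a within the flange: a = T/(0.85 f'_c b_f) = 3246600/(0.85 × 22.5 × 1070) = 158.65 mm.
a = 158.65 > h_f = 150 mm: the block extends into the web. Split into flange-overhang and web parts.
C_f = 0.85 f'_c (b_f − b_w) h_f = 0.85 × 22.5 × (1070 − 265) × 150 = 2309344 N.
Remaining web compression depth: a_w = (T − C_f)/(0.85 f'_c b_w) = (3246600 − 2309344)/(0.85 × 22.5 × 265) = 184.93 mm.
M_n = C_f(d − h_f/2) + (T − C_f)(d − a_w/2) = 2309344 × (825 − 75) + 937256 × (825 − 92.465) = 1732.01 + 686.57 = 2418.58 × 10⁶ N·mm.
M_n = 2418.58 kN·m.

M_n ≈ 2420 kN·m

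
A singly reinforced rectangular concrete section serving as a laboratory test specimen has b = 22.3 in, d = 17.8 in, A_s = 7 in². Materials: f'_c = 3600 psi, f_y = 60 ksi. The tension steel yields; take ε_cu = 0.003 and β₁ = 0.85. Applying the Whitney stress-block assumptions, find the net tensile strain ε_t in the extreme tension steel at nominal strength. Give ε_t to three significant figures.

a = A_s f_y/(0.85 f'_c b) = 6.155 in.
β₁ = 0.85, so c = a/β₁ = 6.155/0.85 = 7.241 in.
From the linear strain diagram with ε_cu = 0.003: ε_t = 0.003 (d − c)/c = 0.003 × (17.8 − 7.241)/7.241 = 0.00437.
ε_t is between 0.004 and 0.005 — transition zone.

ε_t ≈ 0.00437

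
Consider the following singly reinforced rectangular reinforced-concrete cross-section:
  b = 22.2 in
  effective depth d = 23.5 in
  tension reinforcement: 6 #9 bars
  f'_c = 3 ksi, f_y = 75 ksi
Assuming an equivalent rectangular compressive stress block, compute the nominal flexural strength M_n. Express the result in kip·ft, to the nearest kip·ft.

M_n ≈ 732 kip·ft

A_s = 6 × 1 = 6 in².
T = A_s f_y = 6 × 75 = 450 kips.
a = T/(0.85 f'_c b) = 450/(0.85 × 3 × 22.2) = 7.949 in.
M_n = T(d − a/2) = 450 × (23.5 − 3.9745) = 8786.5 kip·in = 8786.5/12 = 732.21 kip·ft.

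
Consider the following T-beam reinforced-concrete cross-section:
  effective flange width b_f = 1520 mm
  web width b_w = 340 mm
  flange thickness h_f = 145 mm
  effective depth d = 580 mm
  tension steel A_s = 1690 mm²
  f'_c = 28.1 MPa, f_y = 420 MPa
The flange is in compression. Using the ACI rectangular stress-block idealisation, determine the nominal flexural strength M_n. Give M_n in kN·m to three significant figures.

Tension: T = A_s f_y = 1690 × 420 = 709800 N.
Try a within the flange: a = T/(0.85 f'_c b_f) = 709800/(0.85 × 28.1 × 1520) = 19.55 mm.
Since a = 19.55 ≤ h_f = 145 mm, the stress block lies entirely in the flange; analyse as a rectangular beam of width b_f.
M_n = T(d − a/2) = 709800 × (580 − 9.775) = 404.75 × 10⁶ N·mm.
M_n = 404.75 kN·m.

M_n ≈ 405 kN·m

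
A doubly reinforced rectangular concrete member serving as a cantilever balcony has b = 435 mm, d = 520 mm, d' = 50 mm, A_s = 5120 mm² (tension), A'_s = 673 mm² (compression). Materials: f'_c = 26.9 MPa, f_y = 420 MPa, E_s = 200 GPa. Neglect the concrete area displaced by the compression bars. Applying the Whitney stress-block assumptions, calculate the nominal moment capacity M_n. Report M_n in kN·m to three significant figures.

Assume both tension and compression steel yield.
Net tension couple steel: A_s − A'_s = 4447 mm².
a = (A_s − A'_s) f_y / (0.85 f'_c b) = 1867740/(0.85 × 26.9 × 435) = 187.78 mm.
c = a/β₁ = 187.78/0.85 = 220.92 mm; ε'_s = 0.003(c − d')/c = 0.0023 ≥ f_y/E_s = 0.0021, so compression steel does yield.
M_n = (A_s − A'_s) f_y (d − a/2) + A'_s f_y (d − d') = [1867740 × (520 − 93.89) + 282660 × (520 − 50)] × 10⁻⁶ = 795.86 + 132.85 = 928.71 kN·m.

M_n ≈ 929 kN·m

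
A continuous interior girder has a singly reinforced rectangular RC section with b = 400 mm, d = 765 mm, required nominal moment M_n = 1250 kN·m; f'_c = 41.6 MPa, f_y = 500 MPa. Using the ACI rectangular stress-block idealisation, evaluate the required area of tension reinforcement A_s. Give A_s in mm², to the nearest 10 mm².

With M_n = 0.85 f'_c a b (d − a/2), solve the quadratic for a:
a = d − √(d² − 2M_n/(0.85 f'_c b)) = 765 − √(765² − 2 × 1250×10⁶/(0.85 × 41.6 × 400)) = 125.88 mm.
A_s = 0.85 f'_c a b / f_y = 0.85 × 41.6 × 125.88 × 400 / 500 = 3560.9 mm².

A_s ≈ 3560 mm²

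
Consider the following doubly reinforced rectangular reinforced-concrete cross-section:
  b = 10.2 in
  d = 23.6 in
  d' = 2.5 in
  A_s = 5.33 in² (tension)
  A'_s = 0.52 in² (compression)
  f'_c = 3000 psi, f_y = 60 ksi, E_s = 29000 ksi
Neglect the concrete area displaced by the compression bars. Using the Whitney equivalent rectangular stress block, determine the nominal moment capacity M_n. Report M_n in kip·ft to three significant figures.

Assume both steels yield.
a = (A_s − A'_s) f_y/(0.85 f'_c b) = (5.33 − 0.52) × 60/(0.85 × 3 × 10.2) = 11.096 in.
c = a/β₁ = 11.096/0.85 = 13.054 in; ε'_s = 0.003(c − d')/c = 0.0024 ≥ ε_y = 0.0021, so the compression steel yields.
M_n = (A_s − A'_s) f_y (d − a/2) + A'_s f_y (d − d') = 288.6 × (23.6 − 5.548) + 31.2 × (23.6 − 2.5) = 5209.8 + 658.3 = 5868.1 kip·in = 5868.1/12 = 489.01 kip·ft.

M_n ≈ 489 kip·ft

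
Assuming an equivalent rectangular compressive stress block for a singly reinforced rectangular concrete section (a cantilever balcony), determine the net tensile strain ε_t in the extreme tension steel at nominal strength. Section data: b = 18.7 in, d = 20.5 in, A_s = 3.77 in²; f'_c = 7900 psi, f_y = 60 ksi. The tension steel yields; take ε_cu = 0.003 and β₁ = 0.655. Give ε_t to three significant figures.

a = A_s f_y/(0.85 f'_c b) = 1.801 in.
β₁ = 0.655, so c = a/β₁ = 1.801/0.655 = 2.750 in.
From the linear strain diagram with ε_cu = 0.003: ε_t = 0.003 (d − c)/c = 0.003 × (20.5 − 2.750)/2.750 = 0.0194.
Since ε_t ≥ 0.005, the section is tension-controlled.

ε_t ≈ 0.0194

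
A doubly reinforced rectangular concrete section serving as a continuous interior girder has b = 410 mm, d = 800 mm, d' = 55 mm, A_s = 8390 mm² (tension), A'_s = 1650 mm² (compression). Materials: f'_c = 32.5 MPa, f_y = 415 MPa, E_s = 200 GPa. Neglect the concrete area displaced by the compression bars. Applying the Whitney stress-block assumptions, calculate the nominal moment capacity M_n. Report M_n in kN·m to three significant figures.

M_n ≈ 2400 kN·m

Assume both tension and compression steel yield.
Net tension couple steel: A_s − A'_s = 6740 mm².
a = (A_s − A'_s) f_y / (0.85 f'_c b) = 2797100/(0.85 × 32.5 × 410) = 246.96 mm.
c = a/β₁ = 246.96/0.818 = 301.91 mm; ε'_s = 0.003(c − d')/c = 0.0025 ≥ f_y/E_s = 0.0021, so compression steel does yield.
M_n = (A_s − A'_s) f_y (d − a/2) + A'_s f_y (d − d') = [2797100 × (800 − 123.48) + 684750 × (800 − 55)] × 10⁻⁶ = 1892.29 + 510.14 = 2402.43 kN·m.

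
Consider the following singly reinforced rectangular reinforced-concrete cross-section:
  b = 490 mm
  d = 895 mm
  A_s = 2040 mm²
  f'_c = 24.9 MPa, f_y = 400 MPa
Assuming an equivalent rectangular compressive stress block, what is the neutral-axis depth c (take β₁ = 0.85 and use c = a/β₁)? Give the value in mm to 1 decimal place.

c ≈ 92.6 mm

T = A_s f_y = 2040 × 400 = 816000 N = 816 kN.
Setting C = 0.85 f'_c a b equal to T: a = 816000/(0.85 × 24.9 × 490) = 78.682 mm.
With β₁ = 0.85, c = a/β₁ = 78.682/0.85 = 92.6 mm.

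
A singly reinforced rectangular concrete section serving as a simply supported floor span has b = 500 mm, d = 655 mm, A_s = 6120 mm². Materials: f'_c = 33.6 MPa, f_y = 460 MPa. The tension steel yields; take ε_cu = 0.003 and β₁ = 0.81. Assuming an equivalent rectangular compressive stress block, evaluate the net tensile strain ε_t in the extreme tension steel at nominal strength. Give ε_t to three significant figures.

a = A_s f_y/(0.85 f'_c b) = 197.14 mm.
β₁ = 0.81, so c = a/β₁ = 197.14/0.81 = 243.38 mm.
From the linear strain diagram with ε_cu = 0.003: ε_t = 0.003 (d − c)/c = 0.003 × (655 − 243.38)/243.38 = 0.00507.
Since ε_t ≥ 0.005, the section is tension-controlled.

ε_t ≈ 0.00507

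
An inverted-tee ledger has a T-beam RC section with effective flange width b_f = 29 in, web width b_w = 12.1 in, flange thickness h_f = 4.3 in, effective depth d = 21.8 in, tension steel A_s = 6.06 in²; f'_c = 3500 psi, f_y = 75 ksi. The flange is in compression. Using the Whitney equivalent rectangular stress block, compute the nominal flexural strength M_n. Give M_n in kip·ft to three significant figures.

Tension: T = A_s f_y = 6.06 × 75 = 454.5 kips.
Try a within the flange: a = T/(0.85 f'_c b_f) = 454.5/(0.85 × 3.5 × 29) = 5.268 in.
a = 5.268 > h_f = 4.3 in: the block extends into the web. Split into flange-overhang and web parts.
C_f = 0.85 f'_c (b_f − b_w) h_f = 0.85 × 3.5 × (29 − 12.1) × 4.3 = 216.2 kips.
Remaining web compression depth: a_w = (T − C_f)/(0.85 f'_c b_w) = (454.5 − 216.2)/(0.85 × 3.5 × 12.1) = 6.620 in.
M_n = C_f(d − h_f/2) + (T − C_f)(d − a_w/2) = 216.2 × (21.8 − 2.15) + 238.3 × (21.8 − 3.31) = 4248.3 + 4406.2 = 8654.5 kip·in.
M_n = 8654.5/12 = 721.21 kip·ft.

M_n ≈ 721 kip·ft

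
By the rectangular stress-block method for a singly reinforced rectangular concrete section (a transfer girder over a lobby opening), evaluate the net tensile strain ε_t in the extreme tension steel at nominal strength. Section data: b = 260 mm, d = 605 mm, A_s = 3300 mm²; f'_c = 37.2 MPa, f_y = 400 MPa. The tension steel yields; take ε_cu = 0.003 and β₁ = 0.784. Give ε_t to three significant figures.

ε_t ≈ 0.00586

a = A_s f_y/(0.85 f'_c b) = 160.56 mm.
β₁ = 0.784, so c = a/β₁ = 160.56/0.784 = 204.80 mm.
From the linear strain diagram with ε_cu = 0.003: ε_t = 0.003 (d − c)/c = 0.003 × (605 − 204.80)/204.80 = 0.00586.
Since ε_t ≥ 0.005, the section is tension-controlled.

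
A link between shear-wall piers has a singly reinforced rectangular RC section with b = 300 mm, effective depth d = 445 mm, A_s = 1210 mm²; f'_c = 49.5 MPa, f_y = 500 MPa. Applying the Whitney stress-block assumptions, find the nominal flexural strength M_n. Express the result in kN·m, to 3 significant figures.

T = A_s f_y = 1210 × 500 = 605000 N = 605 kN.
From C = T: a = T/(0.85 f'_c b) = 605000/(0.85 × 49.5 × 300) = 47.93 mm.
M_n = T(d − a/2) = 605 kN × (445 − 23.965) mm = 254.73 kN·m.

M_n ≈ 255 kN·m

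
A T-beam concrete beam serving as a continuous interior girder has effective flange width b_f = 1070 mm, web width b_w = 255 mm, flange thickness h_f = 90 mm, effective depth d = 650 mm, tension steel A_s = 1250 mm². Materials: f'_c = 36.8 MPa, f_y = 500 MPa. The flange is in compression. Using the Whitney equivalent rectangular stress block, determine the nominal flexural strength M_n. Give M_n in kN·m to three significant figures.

Tension: T = A_s f_y = 1250 × 500 = 625000 N.
Try a within the flange: a = T/(0.85 f'_c b_f) = 625000/(0.85 × 36.8 × 1070) = 18.67 mm.
Since a = 18.67 ≤ h_f = 90 mm, the stress block lies entirely in the flange; analyse as a rectangular beam of width b_f.
M_n = T(d − a/2) = 625000 × (650 − 9.335) = 400.42 × 10⁶ N·mm.
M_n = 400.42 kN·m.

M_n ≈ 400 kN·m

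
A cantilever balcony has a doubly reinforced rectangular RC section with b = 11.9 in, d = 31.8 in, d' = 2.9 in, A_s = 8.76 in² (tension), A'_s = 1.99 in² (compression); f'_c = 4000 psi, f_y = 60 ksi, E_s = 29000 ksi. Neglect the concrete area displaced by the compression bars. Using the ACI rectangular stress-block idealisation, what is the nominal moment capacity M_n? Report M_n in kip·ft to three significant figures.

Assume both steels yield.
a = (A_s − A'_s) f_y/(0.85 f'_c b) = (8.76 − 1.99) × 60/(0.85 × 4 × 11.9) = 10.040 in.
c = a/β₁ = 10.040/0.85 = 11.812 in; ε'_s = 0.003(c − d')/c = 0.0023 ≥ ε_y = 0.0021, so the compression steel yields.
M_n = (A_s − A'_s) f_y (d − a/2) + A'_s f_y (d − d') = 406.2 × (31.8 − 5.02) + 119.4 × (31.8 − 2.9) = 10878.0 + 3450.7 = 14328.7 kip·in = 14328.7/12 = 1194.06 kip·ft.

M_n ≈ 1190 kip·ft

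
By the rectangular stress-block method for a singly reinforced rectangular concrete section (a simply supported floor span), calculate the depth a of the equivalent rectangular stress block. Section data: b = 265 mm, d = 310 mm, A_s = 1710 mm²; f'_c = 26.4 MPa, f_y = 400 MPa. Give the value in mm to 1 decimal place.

T = A_s f_y = 1710 × 400 = 684000 N = 684 kN.
Setting C = 0.85 f'_c a b equal to T: a = 684000/(0.85 × 26.4 × 265) = 115.0 mm.

a ≈ 115.0 mm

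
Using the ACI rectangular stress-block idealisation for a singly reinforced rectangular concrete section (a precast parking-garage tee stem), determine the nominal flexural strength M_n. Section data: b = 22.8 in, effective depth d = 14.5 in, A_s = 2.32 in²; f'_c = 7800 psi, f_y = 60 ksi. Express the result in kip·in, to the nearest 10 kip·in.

M_n ≈ 1950 kip·in

T = A_s f_y = 2.32 × 60 = 139.2 kips.
a = T/(0.85 f'_c b) = 139.2/(0.85 × 7.8 × 22.8) = 0.921 in.
M_n = T(d − a/2) = 139.2 × (14.5 − 0.4605) = 1954.3 kip·in.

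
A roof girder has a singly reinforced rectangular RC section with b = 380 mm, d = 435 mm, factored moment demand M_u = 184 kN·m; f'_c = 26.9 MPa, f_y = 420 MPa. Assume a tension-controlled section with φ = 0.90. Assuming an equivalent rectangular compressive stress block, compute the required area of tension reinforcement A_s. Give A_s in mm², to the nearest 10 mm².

M_n = M_u/φ = 184/0.90 = 204.444 kN·m.
With M_n = 0.85 f'_c a b (d − a/2), solve the quadratic for a:
a = d − √(d² − 2M_n/(0.85 f'_c b)) = 435 − √(435² − 2 × 204.444×10⁶/(0.85 × 26.9 × 380)) = 57.95 mm.
A_s = 0.85 f'_c a b / f_y = 0.85 × 26.9 × 57.95 × 380 / 420 = 1198.8 mm².

A_s ≈ 1200 mm²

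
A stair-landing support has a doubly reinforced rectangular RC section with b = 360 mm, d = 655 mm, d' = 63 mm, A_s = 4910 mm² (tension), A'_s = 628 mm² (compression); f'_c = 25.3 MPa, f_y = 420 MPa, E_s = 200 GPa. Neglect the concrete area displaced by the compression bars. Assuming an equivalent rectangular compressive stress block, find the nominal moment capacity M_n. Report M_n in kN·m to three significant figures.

M_n ≈ 1130 kN·m

Assume both tension and compression steel yield.
Net tension couple steel: A_s − A'_s = 4282 mm².
a = (A_s − A'_s) f_y / (0.85 f'_c b) = 1798440/(0.85 × 25.3 × 360) = 232.30 mm.
c = a/β₁ = 232.30/0.85 = 273.29 mm; ε'_s = 0.003(c − d')/c = 0.0023 ≥ f_y/E_s = 0.0021, so compression steel does yield.
M_n = (A_s − A'_s) f_y (d − a/2) + A'_s f_y (d − d') = [1798440 × (655 − 116.15) + 263760 × (655 − 63)] × 10⁻⁶ = 969.09 + 156.15 = 1125.24 kN·m.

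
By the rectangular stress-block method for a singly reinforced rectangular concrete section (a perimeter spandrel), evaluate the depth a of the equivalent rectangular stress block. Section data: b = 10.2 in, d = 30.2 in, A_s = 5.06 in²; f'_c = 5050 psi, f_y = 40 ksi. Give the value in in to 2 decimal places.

T = A_s f_y = 5.06 × 40 = 202.4 kips.
a = T/(0.85 f'_c b) = 202.4/(0.85 × 5.05 × 10.2) = 4.62 in.

a ≈ 4.62 in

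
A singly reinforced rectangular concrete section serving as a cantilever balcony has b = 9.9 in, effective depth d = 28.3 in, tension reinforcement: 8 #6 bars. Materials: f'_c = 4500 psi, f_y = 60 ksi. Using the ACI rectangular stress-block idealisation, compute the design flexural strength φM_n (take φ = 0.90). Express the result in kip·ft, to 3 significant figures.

φM_n ≈ 404 kip·ft

A_s = 8 × 0.44 = 3.52 in².
T = A_s f_y = 3.52 × 60 = 211.2 kips.
a = T/(0.85 f'_c b) = 211.2/(0.85 × 4.5 × 9.9) = 5.577 in.
M_n = T(d − a/2) = 211.2 × (28.3 − 2.7885) = 5388.0 kip·in = 5388.0/12 = 449.00 kip·ft.
φM_n = 0.90 × 449.00 = 404.10 kip·ft.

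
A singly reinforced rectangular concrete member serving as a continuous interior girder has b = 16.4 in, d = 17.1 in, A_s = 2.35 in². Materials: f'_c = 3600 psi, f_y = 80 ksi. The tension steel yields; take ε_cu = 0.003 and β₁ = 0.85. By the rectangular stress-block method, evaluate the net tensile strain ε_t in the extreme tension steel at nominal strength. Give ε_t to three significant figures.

ε_t ≈ 0.00864

a = A_s f_y/(0.85 f'_c b) = 3.746 in.
β₁ = 0.85, so c = a/β₁ = 3.746/0.85 = 4.407 in.
From the linear strain diagram with ε_cu = 0.003: ε_t = 0.003 (d − c)/c = 0.003 × (17.1 − 4.407)/4.407 = 0.00864.
Since ε_t ≥ 0.005, the section is tension-controlled.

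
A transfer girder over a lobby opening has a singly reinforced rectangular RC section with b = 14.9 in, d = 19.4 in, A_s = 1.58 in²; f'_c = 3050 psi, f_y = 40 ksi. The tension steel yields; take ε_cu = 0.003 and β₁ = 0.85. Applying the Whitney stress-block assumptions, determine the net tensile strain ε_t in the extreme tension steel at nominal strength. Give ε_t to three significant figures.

a = A_s f_y/(0.85 f'_c b) = 1.636 in.
β₁ = 0.85, so c = a/β₁ = 1.636/0.85 = 1.925 in.
From the linear strain diagram with ε_cu = 0.003: ε_t = 0.003 (d − c)/c = 0.003 × (19.4 − 1.925)/1.925 = 0.0272.
Since ε_t ≥ 0.005, the section is tension-controlled.

ε_t ≈ 0.0272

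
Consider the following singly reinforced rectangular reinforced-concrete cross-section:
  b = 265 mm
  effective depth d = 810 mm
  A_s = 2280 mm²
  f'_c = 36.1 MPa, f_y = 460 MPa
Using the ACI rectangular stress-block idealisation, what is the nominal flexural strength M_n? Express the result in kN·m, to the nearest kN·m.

M_n ≈ 782 kN·m

T = A_s f_y = 2280 × 460 = 1048800 N = 1048.8 kN.
From C = T: a = T/(0.85 f'_c b) = 1048800/(0.85 × 36.1 × 265) = 128.98 mm.
M_n = T(d − a/2) = 1048.8 kN × (810 − 64.49) mm = 781.89 kN·m.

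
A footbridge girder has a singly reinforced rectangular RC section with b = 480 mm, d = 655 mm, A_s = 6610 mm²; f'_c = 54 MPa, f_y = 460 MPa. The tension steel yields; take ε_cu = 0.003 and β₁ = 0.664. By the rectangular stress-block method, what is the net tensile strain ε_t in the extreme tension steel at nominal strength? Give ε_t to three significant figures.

ε_t ≈ 0.00645

a = A_s f_y/(0.85 f'_c b) = 138.01 mm.
β₁ = 0.664, so c = a/β₁ = 138.01/0.664 = 207.85 mm.
From the linear strain diagram with ε_cu = 0.003: ε_t = 0.003 (d − c)/c = 0.003 × (655 − 207.85)/207.85 = 0.00645.
Since ε_t ≥ 0.005, the section is tension-controlled.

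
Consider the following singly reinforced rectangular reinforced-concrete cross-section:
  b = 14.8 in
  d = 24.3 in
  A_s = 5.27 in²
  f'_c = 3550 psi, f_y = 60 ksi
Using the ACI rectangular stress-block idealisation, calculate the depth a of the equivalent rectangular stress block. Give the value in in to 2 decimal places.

a ≈ 7.08 in

T = A_s f_y = 5.27 × 60 = 316.2 kips.
a = T/(0.85 f'_c b) = 316.2/(0.85 × 3.55 × 14.8) = 7.08 in.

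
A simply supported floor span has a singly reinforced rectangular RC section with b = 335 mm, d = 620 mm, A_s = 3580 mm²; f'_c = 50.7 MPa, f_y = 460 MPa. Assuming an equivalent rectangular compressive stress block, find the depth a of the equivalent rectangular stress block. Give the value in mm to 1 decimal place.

T = A_s f_y = 3580 × 460 = 1646800 N = 1646.8 kN.
Setting C = 0.85 f'_c a b equal to T: a = 1646800/(0.85 × 50.7 × 335) = 114.1 mm.

a ≈ 114.1 mm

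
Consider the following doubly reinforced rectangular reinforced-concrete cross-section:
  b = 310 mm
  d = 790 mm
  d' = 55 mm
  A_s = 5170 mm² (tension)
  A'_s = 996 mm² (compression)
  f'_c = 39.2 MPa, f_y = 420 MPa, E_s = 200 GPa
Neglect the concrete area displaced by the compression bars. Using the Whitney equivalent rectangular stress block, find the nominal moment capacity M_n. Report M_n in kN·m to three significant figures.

Assume both tension and compression steel yield.
Net tension couple steel: A_s − A'_s = 4174 mm².
a = (A_s − A'_s) f_y / (0.85 f'_c b) = 1753080/(0.85 × 39.2 × 310) = 169.72 mm.
c = a/β₁ = 169.72/0.77 = 220.42 mm; ε'_s = 0.003(c − d')/c = 0.0023 ≥ f_y/E_s = 0.0021, so compression steel does yield.
M_n = (A_s − A'_s) f_y (d − a/2) + A'_s f_y (d − d') = [1753080 × (790 − 84.86) + 418320 × (790 − 55)] × 10⁻⁶ = 1236.17 + 307.47 = 1543.64 kN·m.

M_n ≈ 1540 kN·m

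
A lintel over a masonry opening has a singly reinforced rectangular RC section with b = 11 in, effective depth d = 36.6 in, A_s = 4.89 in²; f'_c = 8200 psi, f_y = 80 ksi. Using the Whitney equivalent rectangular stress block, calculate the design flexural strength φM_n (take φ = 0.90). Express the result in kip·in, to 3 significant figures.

φM_n ≈ 12000 kip·in

T = A_s f_y = 4.89 × 80 = 391.2 kips.
a = T/(0.85 f'_c b) = 391.2/(0.85 × 8.2 × 11) = 5.102 in.
M_n = T(d − a/2) = 391.2 × (36.6 − 2.551) = 13320.0 kip·in.
φM_n = 0.90 × 13320.0 = 11988.0 kip·in.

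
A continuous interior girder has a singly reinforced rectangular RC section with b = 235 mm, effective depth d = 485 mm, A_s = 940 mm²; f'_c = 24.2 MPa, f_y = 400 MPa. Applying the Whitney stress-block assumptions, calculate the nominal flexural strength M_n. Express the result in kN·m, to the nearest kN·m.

T = A_s f_y = 940 × 400 = 376000 N = 376 kN.
From C = T: a = T/(0.85 f'_c b) = 376000/(0.85 × 24.2 × 235) = 77.78 mm.
M_n = T(d − a/2) = 376 kN × (485 − 38.89) mm = 167.74 kN·m.

M_n ≈ 168 kN·m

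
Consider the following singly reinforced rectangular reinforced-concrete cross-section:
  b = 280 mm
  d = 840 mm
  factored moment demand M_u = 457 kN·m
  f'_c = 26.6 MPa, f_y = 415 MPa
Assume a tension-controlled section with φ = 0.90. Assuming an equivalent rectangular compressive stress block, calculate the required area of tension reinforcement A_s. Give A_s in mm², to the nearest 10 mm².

A_s ≈ 1550 mm²

M_n = M_u/φ = 457/0.90 = 507.778 kN·m.
With M_n = 0.85 f'_c a b (d − a/2), solve the quadratic for a:
a = d − √(d² − 2M_n/(0.85 f'_c b)) = 840 − √(840² − 2 × 507.778×10⁶/(0.85 × 26.6 × 280)) = 101.63 mm.
A_s = 0.85 f'_c a b / f_y = 0.85 × 26.6 × 101.63 × 280 / 415 = 1550.4 mm².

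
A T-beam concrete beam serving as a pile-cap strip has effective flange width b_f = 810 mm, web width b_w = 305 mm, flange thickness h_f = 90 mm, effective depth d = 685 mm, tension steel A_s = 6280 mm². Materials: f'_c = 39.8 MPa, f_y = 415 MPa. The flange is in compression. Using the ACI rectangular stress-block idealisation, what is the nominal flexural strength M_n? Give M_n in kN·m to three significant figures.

M_n ≈ 1660 kN·m

Tension: T = A_s f_y = 6280 × 415 = 2606200 N.
Try a within the flange: a = T/(0.85 f'_c b_f) = 2606200/(0.85 × 39.8 × 810) = 95.11 mm.
a = 95.11 > h_f = 90 mm: the block extends into the web. Split into flange-overhang and web parts.
C_f = 0.85 f'_c (b_f − b_w) h_f = 0.85 × 39.8 × (810 − 305) × 90 = 1537574 N.
Remaining web compression depth: a_w = (T − C_f)/(0.85 f'_c b_w) = (2606200 − 1537574)/(0.85 × 39.8 × 305) = 103.57 mm.
M_n = C_f(d − h_f/2) + (T − C_f)(d − a_w/2) = 1537574 × (685 − 45) + 1068626 × (685 − 51.785) = 984.05 + 676.67 = 1660.72 × 10⁶ N·mm.
M_n = 1660.72 kN·m.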